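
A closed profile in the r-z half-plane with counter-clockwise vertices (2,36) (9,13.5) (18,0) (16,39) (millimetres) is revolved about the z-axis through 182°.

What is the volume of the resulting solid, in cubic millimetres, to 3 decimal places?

Volume = 12178.698 mm³

Profile (r,z), 4 vertices: (2,36) (9,13.5) (18,0) (16,39)
edge 0: (2,36)→(9,13.5)  cross = 2·13.5 − 9·36 = -297.0000; (r_i+r_j)·cross = 11·-297.0000 = -3267.0000
edge 1: (9,13.5)→(18,0)  cross = 9·0 − 18·13.5 = -243.0000; (r_i+r_j)·cross = 27·-243.0000 = -6561.0000
edge 2: (18,0)→(16,39)  cross = 18·39 − 16·0 = 702.0000; (r_i+r_j)·cross = 34·702.0000 = 23868.0000
edge 3: (16,39)→(2,36)  cross = 16·36 − 2·39 = 498.0000; (r_i+r_j)·cross = 18·498.0000 = 8964.0000
Σcross = 660.0000 → A = |Σcross|/2 = 330.0000 mm²
Σ(r_i+r_j)·cross = 23004.0000 → first moment M = |Σ|/6 = 3834.0000
R_c = M/A = 3834.0000/330.0000 = 11.6182 mm
θ = 182° = 3.176499 rad
V = θ·R_c·A = 3.176499·11.6182·330.0000 = 12178.698 mm³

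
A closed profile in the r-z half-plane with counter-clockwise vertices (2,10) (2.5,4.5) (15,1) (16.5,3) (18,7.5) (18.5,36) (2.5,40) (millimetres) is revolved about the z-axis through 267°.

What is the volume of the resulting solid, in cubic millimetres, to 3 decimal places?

Profile (r,z), 7 vertices: (2,10) (2.5,4.5) (15,1) (16.5,3) (18,7.5) (18.5,36) (2.5,40)
edge 0: (2,10)→(2.5,4.5)  cross = 2·4.5 − 2.5·10 = -16.0000; (r_i+r_j)·cross = 4.5·-16.0000 = -72.0000
edge 1: (2.5,4.5)→(15,1)  cross = 2.5·1 − 15·4.5 = -65.0000; (r_i+r_j)·cross = 17.5·-65.0000 = -1137.5000
edge 2: (15,1)→(16.5,3)  cross = 15·3 − 16.5·1 = 28.5000; (r_i+r_j)·cross = 31.5·28.5000 = 897.7500
edge 3: (16.5,3)→(18,7.5)  cross = 16.5·7.5 − 18·3 = 69.7500; (r_i+r_j)·cross = 34.5·69.7500 = 2406.3750
edge 4: (18,7.5)→(18.5,36)  cross = 18·36 − 18.5·7.5 = 509.2500; (r_i+r_j)·cross = 36.5·509.2500 = 18587.6250
edge 5: (18.5,36)→(2.5,40)  cross = 18.5·40 − 2.5·36 = 650.0000; (r_i+r_j)·cross = 21·650.0000 = 13650.0000
edge 6: (2.5,40)→(2,10)  cross = 2.5·10 − 2·40 = -55.0000; (r_i+r_j)·cross = 4.5·-55.0000 = -247.5000
Σcross = 1121.5000 → A = |Σcross|/2 = 560.7500 mm²
Σ(r_i+r_j)·cross = 34084.7500 → first moment M = |Σ|/6 = 5680.7917
R_c = M/A = 5680.7917/560.7500 = 10.1307 mm
θ = 267° = 4.660029 rad
V = θ·R_c·A = 4.660029·10.1307·560.7500 = 26472.654 mm³

Volume = 26472.654 mm³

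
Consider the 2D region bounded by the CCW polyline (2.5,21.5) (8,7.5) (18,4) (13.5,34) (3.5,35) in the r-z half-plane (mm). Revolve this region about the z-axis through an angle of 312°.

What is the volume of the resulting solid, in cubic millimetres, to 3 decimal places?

Profile (r,z), 5 vertices: (2.5,21.5) (8,7.5) (18,4) (13.5,34) (3.5,35)
edge 0: (2.5,21.5)→(8,7.5)  cross = 2.5·7.5 − 8·21.5 = -153.2500; (r_i+r_j)·cross = 10.5·-153.2500 = -1609.1250
edge 1: (8,7.5)→(18,4)  cross = 8·4 − 18·7.5 = -103.0000; (r_i+r_j)·cross = 26·-103.0000 = -2678.0000
edge 2: (18,4)→(13.5,34)  cross = 18·34 − 13.5·4 = 558.0000; (r_i+r_j)·cross = 31.5·558.0000 = 17577.0000
edge 3: (13.5,34)→(3.5,35)  cross = 13.5·35 − 3.5·34 = 353.5000; (r_i+r_j)·cross = 17·353.5000 = 6009.5000
edge 4: (3.5,35)→(2.5,21.5)  cross = 3.5·21.5 − 2.5·35 = -12.2500; (r_i+r_j)·cross = 6·-12.2500 = -73.5000
Σcross = 643.0000 → A = |Σcross|/2 = 321.5000 mm²
Σ(r_i+r_j)·cross = 19225.8750 → first moment M = |Σ|/6 = 3204.3125
R_c = M/A = 3204.3125/321.5000 = 9.9668 mm
θ = 312° = 5.445427 rad
V = θ·R_c·A = 5.445427·9.9668·321.5000 = 17448.851 mm³

Volume = 17448.851 mm³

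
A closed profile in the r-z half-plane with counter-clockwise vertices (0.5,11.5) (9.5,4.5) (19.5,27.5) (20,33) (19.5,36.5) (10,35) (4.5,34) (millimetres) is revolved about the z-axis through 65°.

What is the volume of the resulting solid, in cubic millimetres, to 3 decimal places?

Profile (r,z), 7 vertices: (0.5,11.5) (9.5,4.5) (19.5,27.5) (20,33) (19.5,36.5) (10,35) (4.5,34)
edge 0: (0.5,11.5)→(9.5,4.5)  cross = 0.5·4.5 − 9.5·11.5 = -107.0000; (r_i+r_j)·cross = 10·-107.0000 = -1070.0000
edge 1: (9.5,4.5)→(19.5,27.5)  cross = 9.5·27.5 − 19.5·4.5 = 173.5000; (r_i+r_j)·cross = 29·173.5000 = 5031.5000
edge 2: (19.5,27.5)→(20,33)  cross = 19.5·33 − 20·27.5 = 93.5000; (r_i+r_j)·cross = 39.5·93.5000 = 3693.2500
edge 3: (20,33)→(19.5,36.5)  cross = 20·36.5 − 19.5·33 = 86.5000; (r_i+r_j)·cross = 39.5·86.5000 = 3416.7500
edge 4: (19.5,36.5)→(10,35)  cross = 19.5·35 − 10·36.5 = 317.5000; (r_i+r_j)·cross = 29.5·317.5000 = 9366.2500
edge 5: (10,35)→(4.5,34)  cross = 10·34 − 4.5·35 = 182.5000; (r_i+r_j)·cross = 14.5·182.5000 = 2646.2500
edge 6: (4.5,34)→(0.5,11.5)  cross = 4.5·11.5 − 0.5·34 = 34.7500; (r_i+r_j)·cross = 5·34.7500 = 173.7500
Σcross = 781.2500 → A = |Σcross|/2 = 390.6250 mm²
Σ(r_i+r_j)·cross = 23257.7500 → first moment M = |Σ|/6 = 3876.2917
R_c = M/A = 3876.2917/390.6250 = 9.9233 mm
θ = 65° = 1.134464 rad
V = θ·R_c·A = 1.134464·9.9233·390.6250 = 4397.513 mm³

Volume = 4397.513 mm³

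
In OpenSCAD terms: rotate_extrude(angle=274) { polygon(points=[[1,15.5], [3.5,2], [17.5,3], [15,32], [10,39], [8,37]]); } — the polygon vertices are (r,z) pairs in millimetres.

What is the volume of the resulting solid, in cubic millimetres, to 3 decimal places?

Volume = 19479.404 mm³

Profile (r,z), 6 vertices: (1,15.5) (3.5,2) (17.5,3) (15,32) (10,39) (8,37)
edge 0: (1,15.5)→(3.5,2)  cross = 1·2 − 3.5·15.5 = -52.2500; (r_i+r_j)·cross = 4.5·-52.2500 = -235.1250
edge 1: (3.5,2)→(17.5,3)  cross = 3.5·3 − 17.5·2 = -24.5000; (r_i+r_j)·cross = 21·-24.5000 = -514.5000
edge 2: (17.5,3)→(15,32)  cross = 17.5·32 − 15·3 = 515.0000; (r_i+r_j)·cross = 32.5·515.0000 = 16737.5000
edge 3: (15,32)→(10,39)  cross = 15·39 − 10·32 = 265.0000; (r_i+r_j)·cross = 25·265.0000 = 6625.0000
edge 4: (10,39)→(8,37)  cross = 10·37 − 8·39 = 58.0000; (r_i+r_j)·cross = 18·58.0000 = 1044.0000
edge 5: (8,37)→(1,15.5)  cross = 8·15.5 − 1·37 = 87.0000; (r_i+r_j)·cross = 9·87.0000 = 783.0000
Σcross = 848.2500 → A = |Σcross|/2 = 424.1250 mm²
Σ(r_i+r_j)·cross = 24439.8750 → first moment M = |Σ|/6 = 4073.3125
R_c = M/A = 4073.3125/424.1250 = 9.6040 mm
θ = 274° = 4.782202 rad
V = θ·R_c·A = 4.782202·9.6040·424.1250 = 19479.404 mm³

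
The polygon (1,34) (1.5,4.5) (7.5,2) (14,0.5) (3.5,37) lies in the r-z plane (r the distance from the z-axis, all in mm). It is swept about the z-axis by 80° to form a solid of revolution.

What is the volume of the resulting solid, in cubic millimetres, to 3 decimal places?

Volume = 1975.480 mm³

Profile (r,z), 5 vertices: (1,34) (1.5,4.5) (7.5,2) (14,0.5) (3.5,37)
edge 0: (1,34)→(1.5,4.5)  cross = 1·4.5 − 1.5·34 = -46.5000; (r_i+r_j)·cross = 2.5·-46.5000 = -116.2500
edge 1: (1.5,4.5)→(7.5,2)  cross = 1.5·2 − 7.5·4.5 = -30.7500; (r_i+r_j)·cross = 9·-30.7500 = -276.7500
edge 2: (7.5,2)→(14,0.5)  cross = 7.5·0.5 − 14·2 = -24.2500; (r_i+r_j)·cross = 21.5·-24.2500 = -521.3750
edge 3: (14,0.5)→(3.5,37)  cross = 14·37 − 3.5·0.5 = 516.2500; (r_i+r_j)·cross = 17.5·516.2500 = 9034.3750
edge 4: (3.5,37)→(1,34)  cross = 3.5·34 − 1·37 = 82.0000; (r_i+r_j)·cross = 4.5·82.0000 = 369.0000
Σcross = 496.7500 → A = |Σcross|/2 = 248.3750 mm²
Σ(r_i+r_j)·cross = 8489.0000 → first moment M = |Σ|/6 = 1414.8333
R_c = M/A = 1414.8333/248.3750 = 5.6964 mm
θ = 80° = 1.396263 rad
V = θ·R_c·A = 1.396263·5.6964·248.3750 = 1975.480 mm³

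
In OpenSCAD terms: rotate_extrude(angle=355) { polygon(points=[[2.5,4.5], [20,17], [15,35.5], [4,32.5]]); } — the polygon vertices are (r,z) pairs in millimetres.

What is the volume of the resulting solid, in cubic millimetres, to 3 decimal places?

Profile (r,z), 4 vertices: (2.5,4.5) (20,17) (15,35.5) (4,32.5)
edge 0: (2.5,4.5)→(20,17)  cross = 2.5·17 − 20·4.5 = -47.5000; (r_i+r_j)·cross = 22.5·-47.5000 = -1068.7500
edge 1: (20,17)→(15,35.5)  cross = 20·35.5 − 15·17 = 455.0000; (r_i+r_j)·cross = 35·455.0000 = 15925.0000
edge 2: (15,35.5)→(4,32.5)  cross = 15·32.5 − 4·35.5 = 345.5000; (r_i+r_j)·cross = 19·345.5000 = 6564.5000
edge 3: (4,32.5)→(2.5,4.5)  cross = 4·4.5 − 2.5·32.5 = -63.2500; (r_i+r_j)·cross = 6.5·-63.2500 = -411.1250
Σcross = 689.7500 → A = |Σcross|/2 = 344.8750 mm²
Σ(r_i+r_j)·cross = 21009.6250 → first moment M = |Σ|/6 = 3501.6042
R_c = M/A = 3501.6042/344.8750 = 10.1533 mm
θ = 355° = 6.195919 rad
V = θ·R_c·A = 6.195919·10.1533·344.8750 = 21695.655 mm³

Volume = 21695.655 mm³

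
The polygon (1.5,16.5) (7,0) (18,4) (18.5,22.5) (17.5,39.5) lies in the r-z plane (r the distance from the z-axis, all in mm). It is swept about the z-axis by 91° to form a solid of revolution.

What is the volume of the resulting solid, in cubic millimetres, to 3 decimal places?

Profile (r,z), 5 vertices: (1.5,16.5) (7,0) (18,4) (18.5,22.5) (17.5,39.5)
edge 0: (1.5,16.5)→(7,0)  cross = 1.5·0 − 7·16.5 = -115.5000; (r_i+r_j)·cross = 8.5·-115.5000 = -981.7500
edge 1: (7,0)→(18,4)  cross = 7·4 − 18·0 = 28.0000; (r_i+r_j)·cross = 25·28.0000 = 700.0000
edge 2: (18,4)→(18.5,22.5)  cross = 18·22.5 − 18.5·4 = 331.0000; (r_i+r_j)·cross = 36.5·331.0000 = 12081.5000
edge 3: (18.5,22.5)→(17.5,39.5)  cross = 18.5·39.5 − 17.5·22.5 = 337.0000; (r_i+r_j)·cross = 36·337.0000 = 12132.0000
edge 4: (17.5,39.5)→(1.5,16.5)  cross = 17.5·16.5 − 1.5·39.5 = 229.5000; (r_i+r_j)·cross = 19·229.5000 = 4360.5000
Σcross = 810.0000 → A = |Σcross|/2 = 405.0000 mm²
Σ(r_i+r_j)·cross = 28292.2500 → first moment M = |Σ|/6 = 4715.3750
R_c = M/A = 4715.3750/405.0000 = 11.6429 mm
θ = 91° = 1.588250 rad
V = θ·R_c·A = 1.588250·11.6429·405.0000 = 7489.193 mm³

Volume = 7489.193 mm³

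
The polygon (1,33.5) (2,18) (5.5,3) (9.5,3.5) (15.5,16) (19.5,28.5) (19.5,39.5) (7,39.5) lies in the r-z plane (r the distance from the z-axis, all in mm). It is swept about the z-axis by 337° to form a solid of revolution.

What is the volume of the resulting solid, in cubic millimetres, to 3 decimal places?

Profile (r,z), 8 vertices: (1,33.5) (2,18) (5.5,3) (9.5,3.5) (15.5,16) (19.5,28.5) (19.5,39.5) (7,39.5)
edge 0: (1,33.5)→(2,18)  cross = 1·18 − 2·33.5 = -49.0000; (r_i+r_j)·cross = 3·-49.0000 = -147.0000
edge 1: (2,18)→(5.5,3)  cross = 2·3 − 5.5·18 = -93.0000; (r_i+r_j)·cross = 7.5·-93.0000 = -697.5000
edge 2: (5.5,3)→(9.5,3.5)  cross = 5.5·3.5 − 9.5·3 = -9.2500; (r_i+r_j)·cross = 15·-9.2500 = -138.7500
edge 3: (9.5,3.5)→(15.5,16)  cross = 9.5·16 − 15.5·3.5 = 97.7500; (r_i+r_j)·cross = 25·97.7500 = 2443.7500
edge 4: (15.5,16)→(19.5,28.5)  cross = 15.5·28.5 − 19.5·16 = 129.7500; (r_i+r_j)·cross = 35·129.7500 = 4541.2500
edge 5: (19.5,28.5)→(19.5,39.5)  cross = 19.5·39.5 − 19.5·28.5 = 214.5000; (r_i+r_j)·cross = 39·214.5000 = 8365.5000
edge 6: (19.5,39.5)→(7,39.5)  cross = 19.5·39.5 − 7·39.5 = 493.7500; (r_i+r_j)·cross = 26.5·493.7500 = 13084.3750
edge 7: (7,39.5)→(1,33.5)  cross = 7·33.5 − 1·39.5 = 195.0000; (r_i+r_j)·cross = 8·195.0000 = 1560.0000
Σcross = 979.5000 → A = |Σcross|/2 = 489.7500 mm²
Σ(r_i+r_j)·cross = 29011.6250 → first moment M = |Σ|/6 = 4835.2708
R_c = M/A = 4835.2708/489.7500 = 9.8729 mm
θ = 337° = 5.881760 rad
V = θ·R_c·A = 5.881760·9.8729·489.7500 = 28439.901 mm³

Volume = 28439.901 mm³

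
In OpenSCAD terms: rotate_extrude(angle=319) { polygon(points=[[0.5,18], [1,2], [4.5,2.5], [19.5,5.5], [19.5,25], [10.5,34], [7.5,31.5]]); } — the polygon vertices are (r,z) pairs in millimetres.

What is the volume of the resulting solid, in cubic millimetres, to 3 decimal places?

Volume = 26469.300 mm³

Profile (r,z), 7 vertices: (0.5,18) (1,2) (4.5,2.5) (19.5,5.5) (19.5,25) (10.5,34) (7.5,31.5)
edge 0: (0.5,18)→(1,2)  cross = 0.5·2 − 1·18 = -17.0000; (r_i+r_j)·cross = 1.5·-17.0000 = -25.5000
edge 1: (1,2)→(4.5,2.5)  cross = 1·2.5 − 4.5·2 = -6.5000; (r_i+r_j)·cross = 5.5·-6.5000 = -35.7500
edge 2: (4.5,2.5)→(19.5,5.5)  cross = 4.5·5.5 − 19.5·2.5 = -24.0000; (r_i+r_j)·cross = 24·-24.0000 = -576.0000
edge 3: (19.5,5.5)→(19.5,25)  cross = 19.5·25 − 19.5·5.5 = 380.2500; (r_i+r_j)·cross = 39·380.2500 = 14829.7500
edge 4: (19.5,25)→(10.5,34)  cross = 19.5·34 − 10.5·25 = 400.5000; (r_i+r_j)·cross = 30·400.5000 = 12015.0000
edge 5: (10.5,34)→(7.5,31.5)  cross = 10.5·31.5 − 7.5·34 = 75.7500; (r_i+r_j)·cross = 18·75.7500 = 1363.5000
edge 6: (7.5,31.5)→(0.5,18)  cross = 7.5·18 − 0.5·31.5 = 119.2500; (r_i+r_j)·cross = 8·119.2500 = 954.0000
Σcross = 928.2500 → A = |Σcross|/2 = 464.1250 mm²
Σ(r_i+r_j)·cross = 28525.0000 → first moment M = |Σ|/6 = 4754.1667
R_c = M/A = 4754.1667/464.1250 = 10.2433 mm
θ = 319° = 5.567600 rad
V = θ·R_c·A = 5.567600·10.2433·464.1250 = 26469.300 mm³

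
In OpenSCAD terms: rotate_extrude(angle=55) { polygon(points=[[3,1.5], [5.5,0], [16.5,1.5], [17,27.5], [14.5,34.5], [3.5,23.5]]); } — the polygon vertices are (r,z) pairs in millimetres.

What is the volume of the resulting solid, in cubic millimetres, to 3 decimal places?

Volume = 3824.965 mm³

Profile (r,z), 6 vertices: (3,1.5) (5.5,0) (16.5,1.5) (17,27.5) (14.5,34.5) (3.5,23.5)
edge 0: (3,1.5)→(5.5,0)  cross = 3·0 − 5.5·1.5 = -8.2500; (r_i+r_j)·cross = 8.5·-8.2500 = -70.1250
edge 1: (5.5,0)→(16.5,1.5)  cross = 5.5·1.5 − 16.5·0 = 8.2500; (r_i+r_j)·cross = 22·8.2500 = 181.5000
edge 2: (16.5,1.5)→(17,27.5)  cross = 16.5·27.5 − 17·1.5 = 428.2500; (r_i+r_j)·cross = 33.5·428.2500 = 14346.3750
edge 3: (17,27.5)→(14.5,34.5)  cross = 17·34.5 − 14.5·27.5 = 187.7500; (r_i+r_j)·cross = 31.5·187.7500 = 5914.1250
edge 4: (14.5,34.5)→(3.5,23.5)  cross = 14.5·23.5 − 3.5·34.5 = 220.0000; (r_i+r_j)·cross = 18·220.0000 = 3960.0000
edge 5: (3.5,23.5)→(3,1.5)  cross = 3.5·1.5 − 3·23.5 = -65.2500; (r_i+r_j)·cross = 6.5·-65.2500 = -424.1250
Σcross = 770.7500 → A = |Σcross|/2 = 385.3750 mm²
Σ(r_i+r_j)·cross = 23907.7500 → first moment M = |Σ|/6 = 3984.6250
R_c = M/A = 3984.6250/385.3750 = 10.3396 mm
θ = 55° = 0.959931 rad
V = θ·R_c·A = 0.959931·10.3396·385.3750 = 3824.965 mm³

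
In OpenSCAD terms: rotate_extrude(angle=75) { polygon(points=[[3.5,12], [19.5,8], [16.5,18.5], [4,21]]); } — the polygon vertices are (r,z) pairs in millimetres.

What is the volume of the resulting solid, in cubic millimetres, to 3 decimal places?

Volume = 1939.933 mm³

Profile (r,z), 4 vertices: (3.5,12) (19.5,8) (16.5,18.5) (4,21)
edge 0: (3.5,12)→(19.5,8)  cross = 3.5·8 − 19.5·12 = -206.0000; (r_i+r_j)·cross = 23·-206.0000 = -4738.0000
edge 1: (19.5,8)→(16.5,18.5)  cross = 19.5·18.5 − 16.5·8 = 228.7500; (r_i+r_j)·cross = 36·228.7500 = 8235.0000
edge 2: (16.5,18.5)→(4,21)  cross = 16.5·21 − 4·18.5 = 272.5000; (r_i+r_j)·cross = 20.5·272.5000 = 5586.2500
edge 3: (4,21)→(3.5,12)  cross = 4·12 − 3.5·21 = -25.5000; (r_i+r_j)·cross = 7.5·-25.5000 = -191.2500
Σcross = 269.7500 → A = |Σcross|/2 = 134.8750 mm²
Σ(r_i+r_j)·cross = 8892.0000 → first moment M = |Σ|/6 = 1482.0000
R_c = M/A = 1482.0000/134.8750 = 10.9880 mm
θ = 75° = 1.308997 rad
V = θ·R_c·A = 1.308997·10.9880·134.8750 = 1939.933 mm³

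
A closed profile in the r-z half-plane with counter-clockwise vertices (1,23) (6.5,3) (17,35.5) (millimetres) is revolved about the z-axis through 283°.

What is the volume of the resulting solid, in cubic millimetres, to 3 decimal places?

Volume = 7840.595 mm³

Profile (r,z), 3 vertices: (1,23) (6.5,3) (17,35.5)
edge 0: (1,23)→(6.5,3)  cross = 1·3 − 6.5·23 = -146.5000; (r_i+r_j)·cross = 7.5·-146.5000 = -1098.7500
edge 1: (6.5,3)→(17,35.5)  cross = 6.5·35.5 − 17·3 = 179.7500; (r_i+r_j)·cross = 23.5·179.7500 = 4224.1250
edge 2: (17,35.5)→(1,23)  cross = 17·23 − 1·35.5 = 355.5000; (r_i+r_j)·cross = 18·355.5000 = 6399.0000
Σcross = 388.7500 → A = |Σcross|/2 = 194.3750 mm²
Σ(r_i+r_j)·cross = 9524.3750 → first moment M = |Σ|/6 = 1587.3958
R_c = M/A = 1587.3958/194.3750 = 8.1667 mm
θ = 283° = 4.939282 rad
V = θ·R_c·A = 4.939282·8.1667·194.3750 = 7840.595 mm³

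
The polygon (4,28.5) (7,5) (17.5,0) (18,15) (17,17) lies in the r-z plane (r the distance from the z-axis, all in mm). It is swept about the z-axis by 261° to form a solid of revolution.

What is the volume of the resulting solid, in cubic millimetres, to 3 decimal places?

Profile (r,z), 5 vertices: (4,28.5) (7,5) (17.5,0) (18,15) (17,17)
edge 0: (4,28.5)→(7,5)  cross = 4·5 − 7·28.5 = -179.5000; (r_i+r_j)·cross = 11·-179.5000 = -1974.5000
edge 1: (7,5)→(17.5,0)  cross = 7·0 − 17.5·5 = -87.5000; (r_i+r_j)·cross = 24.5·-87.5000 = -2143.7500
edge 2: (17.5,0)→(18,15)  cross = 17.5·15 − 18·0 = 262.5000; (r_i+r_j)·cross = 35.5·262.5000 = 9318.7500
edge 3: (18,15)→(17,17)  cross = 18·17 − 17·15 = 51.0000; (r_i+r_j)·cross = 35·51.0000 = 1785.0000
edge 4: (17,17)→(4,28.5)  cross = 17·28.5 − 4·17 = 416.5000; (r_i+r_j)·cross = 21·416.5000 = 8746.5000
Σcross = 463.0000 → A = |Σcross|/2 = 231.5000 mm²
Σ(r_i+r_j)·cross = 15732.0000 → first moment M = |Σ|/6 = 2622.0000
R_c = M/A = 2622.0000/231.5000 = 11.3261 mm
θ = 261° = 4.555309 rad
V = θ·R_c·A = 4.555309·11.3261·231.5000 = 11944.021 mm³

Volume = 11944.021 mm³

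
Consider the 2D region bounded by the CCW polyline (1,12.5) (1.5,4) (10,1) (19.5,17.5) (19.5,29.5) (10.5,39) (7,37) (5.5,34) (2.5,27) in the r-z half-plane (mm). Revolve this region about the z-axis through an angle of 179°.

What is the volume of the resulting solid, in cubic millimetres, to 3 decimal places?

Volume = 15480.892 mm³

Profile (r,z), 9 vertices: (1,12.5) (1.5,4) (10,1) (19.5,17.5) (19.5,29.5) (10.5,39) (7,37) (5.5,34) (2.5,27)
edge 0: (1,12.5)→(1.5,4)  cross = 1·4 − 1.5·12.5 = -14.7500; (r_i+r_j)·cross = 2.5·-14.7500 = -36.8750
edge 1: (1.5,4)→(10,1)  cross = 1.5·1 − 10·4 = -38.5000; (r_i+r_j)·cross = 11.5·-38.5000 = -442.7500
edge 2: (10,1)→(19.5,17.5)  cross = 10·17.5 − 19.5·1 = 155.5000; (r_i+r_j)·cross = 29.5·155.5000 = 4587.2500
edge 3: (19.5,17.5)→(19.5,29.5)  cross = 19.5·29.5 − 19.5·17.5 = 234.0000; (r_i+r_j)·cross = 39·234.0000 = 9126.0000
edge 4: (19.5,29.5)→(10.5,39)  cross = 19.5·39 − 10.5·29.5 = 450.7500; (r_i+r_j)·cross = 30·450.7500 = 13522.5000
edge 5: (10.5,39)→(7,37)  cross = 10.5·37 − 7·39 = 115.5000; (r_i+r_j)·cross = 17.5·115.5000 = 2021.2500
edge 6: (7,37)→(5.5,34)  cross = 7·34 − 5.5·37 = 34.5000; (r_i+r_j)·cross = 12.5·34.5000 = 431.2500
edge 7: (5.5,34)→(2.5,27)  cross = 5.5·27 − 2.5·34 = 63.5000; (r_i+r_j)·cross = 8·63.5000 = 508.0000
edge 8: (2.5,27)→(1,12.5)  cross = 2.5·12.5 − 1·27 = 4.2500; (r_i+r_j)·cross = 3.5·4.2500 = 14.8750
Σcross = 1004.7500 → A = |Σcross|/2 = 502.3750 mm²
Σ(r_i+r_j)·cross = 29731.5000 → first moment M = |Σ|/6 = 4955.2500
R_c = M/A = 4955.2500/502.3750 = 9.8636 mm
θ = 179° = 3.124139 rad
V = θ·R_c·A = 3.124139·9.8636·502.3750 = 15480.892 mm³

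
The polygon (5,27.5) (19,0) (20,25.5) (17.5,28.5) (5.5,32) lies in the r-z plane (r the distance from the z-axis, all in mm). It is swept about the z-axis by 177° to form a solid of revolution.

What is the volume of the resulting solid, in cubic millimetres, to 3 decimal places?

Profile (r,z), 5 vertices: (5,27.5) (19,0) (20,25.5) (17.5,28.5) (5.5,32)
edge 0: (5,27.5)→(19,0)  cross = 5·0 − 19·27.5 = -522.5000; (r_i+r_j)·cross = 24·-522.5000 = -12540.0000
edge 1: (19,0)→(20,25.5)  cross = 19·25.5 − 20·0 = 484.5000; (r_i+r_j)·cross = 39·484.5000 = 18895.5000
edge 2: (20,25.5)→(17.5,28.5)  cross = 20·28.5 − 17.5·25.5 = 123.7500; (r_i+r_j)·cross = 37.5·123.7500 = 4640.6250
edge 3: (17.5,28.5)→(5.5,32)  cross = 17.5·32 − 5.5·28.5 = 403.2500; (r_i+r_j)·cross = 23·403.2500 = 9274.7500
edge 4: (5.5,32)→(5,27.5)  cross = 5.5·27.5 − 5·32 = -8.7500; (r_i+r_j)·cross = 10.5·-8.7500 = -91.8750
Σcross = 480.2500 → A = |Σcross|/2 = 240.1250 mm²
Σ(r_i+r_j)·cross = 20179.0000 → first moment M = |Σ|/6 = 3363.1667
R_c = M/A = 3363.1667/240.1250 = 14.0059 mm
θ = 177° = 3.089233 rad
V = θ·R_c·A = 3.089233·14.0059·240.1250 = 10389.605 mm³

Volume = 10389.605 mm³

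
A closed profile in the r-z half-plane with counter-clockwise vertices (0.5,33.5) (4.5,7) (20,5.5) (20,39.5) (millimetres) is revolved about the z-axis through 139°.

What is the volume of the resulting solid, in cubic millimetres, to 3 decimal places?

Volume = 14948.352 mm³

Profile (r,z), 4 vertices: (0.5,33.5) (4.5,7) (20,5.5) (20,39.5)
edge 0: (0.5,33.5)→(4.5,7)  cross = 0.5·7 − 4.5·33.5 = -147.2500; (r_i+r_j)·cross = 5·-147.2500 = -736.2500
edge 1: (4.5,7)→(20,5.5)  cross = 4.5·5.5 − 20·7 = -115.2500; (r_i+r_j)·cross = 24.5·-115.2500 = -2823.6250
edge 2: (20,5.5)→(20,39.5)  cross = 20·39.5 − 20·5.5 = 680.0000; (r_i+r_j)·cross = 40·680.0000 = 27200.0000
edge 3: (20,39.5)→(0.5,33.5)  cross = 20·33.5 − 0.5·39.5 = 650.2500; (r_i+r_j)·cross = 20.5·650.2500 = 13330.1250
Σcross = 1067.7500 → A = |Σcross|/2 = 533.8750 mm²
Σ(r_i+r_j)·cross = 36970.2500 → first moment M = |Σ|/6 = 6161.7083
R_c = M/A = 6161.7083/533.8750 = 11.5415 mm
θ = 139° = 2.426008 rad
V = θ·R_c·A = 2.426008·11.5415·533.8750 = 14948.352 mm³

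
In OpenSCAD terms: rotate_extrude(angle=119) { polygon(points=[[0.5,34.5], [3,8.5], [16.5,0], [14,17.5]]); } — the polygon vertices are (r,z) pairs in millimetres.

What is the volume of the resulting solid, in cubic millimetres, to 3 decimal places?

Volume = 4362.010 mm³

Profile (r,z), 4 vertices: (0.5,34.5) (3,8.5) (16.5,0) (14,17.5)
edge 0: (0.5,34.5)→(3,8.5)  cross = 0.5·8.5 − 3·34.5 = -99.2500; (r_i+r_j)·cross = 3.5·-99.2500 = -347.3750
edge 1: (3,8.5)→(16.5,0)  cross = 3·0 − 16.5·8.5 = -140.2500; (r_i+r_j)·cross = 19.5·-140.2500 = -2734.8750
edge 2: (16.5,0)→(14,17.5)  cross = 16.5·17.5 − 14·0 = 288.7500; (r_i+r_j)·cross = 30.5·288.7500 = 8806.8750
edge 3: (14,17.5)→(0.5,34.5)  cross = 14·34.5 − 0.5·17.5 = 474.2500; (r_i+r_j)·cross = 14.5·474.2500 = 6876.6250
Σcross = 523.5000 → A = |Σcross|/2 = 261.7500 mm²
Σ(r_i+r_j)·cross = 12601.2500 → first moment M = |Σ|/6 = 2100.2083
R_c = M/A = 2100.2083/261.7500 = 8.0237 mm
θ = 119° = 2.076942 rad
V = θ·R_c·A = 2.076942·8.0237·261.7500 = 4362.010 mm³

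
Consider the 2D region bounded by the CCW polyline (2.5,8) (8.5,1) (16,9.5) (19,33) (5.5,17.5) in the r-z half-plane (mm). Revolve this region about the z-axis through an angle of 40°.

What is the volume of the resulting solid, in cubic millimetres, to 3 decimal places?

Profile (r,z), 5 vertices: (2.5,8) (8.5,1) (16,9.5) (19,33) (5.5,17.5)
edge 0: (2.5,8)→(8.5,1)  cross = 2.5·1 − 8.5·8 = -65.5000; (r_i+r_j)·cross = 11·-65.5000 = -720.5000
edge 1: (8.5,1)→(16,9.5)  cross = 8.5·9.5 − 16·1 = 64.7500; (r_i+r_j)·cross = 24.5·64.7500 = 1586.3750
edge 2: (16,9.5)→(19,33)  cross = 16·33 − 19·9.5 = 347.5000; (r_i+r_j)·cross = 35·347.5000 = 12162.5000
edge 3: (19,33)→(5.5,17.5)  cross = 19·17.5 − 5.5·33 = 151.0000; (r_i+r_j)·cross = 24.5·151.0000 = 3699.5000
edge 4: (5.5,17.5)→(2.5,8)  cross = 5.5·8 − 2.5·17.5 = 0.2500; (r_i+r_j)·cross = 8·0.2500 = 2.0000
Σcross = 498.0000 → A = |Σcross|/2 = 249.0000 mm²
Σ(r_i+r_j)·cross = 16729.8750 → first moment M = |Σ|/6 = 2788.3125
R_c = M/A = 2788.3125/249.0000 = 11.1980 mm
θ = 40° = 0.698132 rad
V = θ·R_c·A = 0.698132·11.1980·249.0000 = 1946.609 mm³

Volume = 1946.609 mm³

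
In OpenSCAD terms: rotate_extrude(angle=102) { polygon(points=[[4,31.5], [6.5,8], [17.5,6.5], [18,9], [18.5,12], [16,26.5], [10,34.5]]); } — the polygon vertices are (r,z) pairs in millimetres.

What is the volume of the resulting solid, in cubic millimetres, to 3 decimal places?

Profile (r,z), 7 vertices: (4,31.5) (6.5,8) (17.5,6.5) (18,9) (18.5,12) (16,26.5) (10,34.5)
edge 0: (4,31.5)→(6.5,8)  cross = 4·8 − 6.5·31.5 = -172.7500; (r_i+r_j)·cross = 10.5·-172.7500 = -1813.8750
edge 1: (6.5,8)→(17.5,6.5)  cross = 6.5·6.5 − 17.5·8 = -97.7500; (r_i+r_j)·cross = 24·-97.7500 = -2346.0000
edge 2: (17.5,6.5)→(18,9)  cross = 17.5·9 − 18·6.5 = 40.5000; (r_i+r_j)·cross = 35.5·40.5000 = 1437.7500
edge 3: (18,9)→(18.5,12)  cross = 18·12 − 18.5·9 = 49.5000; (r_i+r_j)·cross = 36.5·49.5000 = 1806.7500
edge 4: (18.5,12)→(16,26.5)  cross = 18.5·26.5 − 16·12 = 298.2500; (r_i+r_j)·cross = 34.5·298.2500 = 10289.6250
edge 5: (16,26.5)→(10,34.5)  cross = 16·34.5 − 10·26.5 = 287.0000; (r_i+r_j)·cross = 26·287.0000 = 7462.0000
edge 6: (10,34.5)→(4,31.5)  cross = 10·31.5 − 4·34.5 = 177.0000; (r_i+r_j)·cross = 14·177.0000 = 2478.0000
Σcross = 581.7500 → A = |Σcross|/2 = 290.8750 mm²
Σ(r_i+r_j)·cross = 19314.2500 → first moment M = |Σ|/6 = 3219.0417
R_c = M/A = 3219.0417/290.8750 = 11.0668 mm
θ = 102° = 1.780236 rad
V = θ·R_c·A = 1.780236·11.0668·290.8750 = 5730.653 mm³

Volume = 5730.653 mm³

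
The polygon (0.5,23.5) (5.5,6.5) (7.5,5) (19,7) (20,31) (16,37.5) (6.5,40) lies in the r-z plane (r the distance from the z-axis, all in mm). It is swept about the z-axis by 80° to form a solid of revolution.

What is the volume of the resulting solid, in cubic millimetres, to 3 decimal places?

Volume = 7991.601 mm³

Profile (r,z), 7 vertices: (0.5,23.5) (5.5,6.5) (7.5,5) (19,7) (20,31) (16,37.5) (6.5,40)
edge 0: (0.5,23.5)→(5.5,6.5)  cross = 0.5·6.5 − 5.5·23.5 = -126.0000; (r_i+r_j)·cross = 6·-126.0000 = -756.0000
edge 1: (5.5,6.5)→(7.5,5)  cross = 5.5·5 − 7.5·6.5 = -21.2500; (r_i+r_j)·cross = 13·-21.2500 = -276.2500
edge 2: (7.5,5)→(19,7)  cross = 7.5·7 − 19·5 = -42.5000; (r_i+r_j)·cross = 26.5·-42.5000 = -1126.2500
edge 3: (19,7)→(20,31)  cross = 19·31 − 20·7 = 449.0000; (r_i+r_j)·cross = 39·449.0000 = 17511.0000
edge 4: (20,31)→(16,37.5)  cross = 20·37.5 − 16·31 = 254.0000; (r_i+r_j)·cross = 36·254.0000 = 9144.0000
edge 5: (16,37.5)→(6.5,40)  cross = 16·40 − 6.5·37.5 = 396.2500; (r_i+r_j)·cross = 22.5·396.2500 = 8915.6250
edge 6: (6.5,40)→(0.5,23.5)  cross = 6.5·23.5 − 0.5·40 = 132.7500; (r_i+r_j)·cross = 7·132.7500 = 929.2500
Σcross = 1042.2500 → A = |Σcross|/2 = 521.1250 mm²
Σ(r_i+r_j)·cross = 34341.3750 → first moment M = |Σ|/6 = 5723.5625
R_c = M/A = 5723.5625/521.1250 = 10.9831 mm
θ = 80° = 1.396263 rad
V = θ·R_c·A = 1.396263·10.9831·521.1250 = 7991.601 mm³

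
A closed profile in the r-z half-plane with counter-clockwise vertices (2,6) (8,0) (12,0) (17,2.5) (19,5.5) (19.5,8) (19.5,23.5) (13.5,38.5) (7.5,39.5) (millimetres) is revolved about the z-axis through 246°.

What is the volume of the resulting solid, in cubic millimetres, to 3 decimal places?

Profile (r,z), 9 vertices: (2,6) (8,0) (12,0) (17,2.5) (19,5.5) (19.5,8) (19.5,23.5) (13.5,38.5) (7.5,39.5)
edge 0: (2,6)→(8,0)  cross = 2·0 − 8·6 = -48.0000; (r_i+r_j)·cross = 10·-48.0000 = -480.0000
edge 1: (8,0)→(12,0)  cross = 8·0 − 12·0 = 0.0000; (r_i+r_j)·cross = 20·0.0000 = 0.0000
edge 2: (12,0)→(17,2.5)  cross = 12·2.5 − 17·0 = 30.0000; (r_i+r_j)·cross = 29·30.0000 = 870.0000
edge 3: (17,2.5)→(19,5.5)  cross = 17·5.5 − 19·2.5 = 46.0000; (r_i+r_j)·cross = 36·46.0000 = 1656.0000
edge 4: (19,5.5)→(19.5,8)  cross = 19·8 − 19.5·5.5 = 44.7500; (r_i+r_j)·cross = 38.5·44.7500 = 1722.8750
edge 5: (19.5,8)→(19.5,23.5)  cross = 19.5·23.5 − 19.5·8 = 302.2500; (r_i+r_j)·cross = 39·302.2500 = 11787.7500
edge 6: (19.5,23.5)→(13.5,38.5)  cross = 19.5·38.5 − 13.5·23.5 = 433.5000; (r_i+r_j)·cross = 33·433.5000 = 14305.5000
edge 7: (13.5,38.5)→(7.5,39.5)  cross = 13.5·39.5 − 7.5·38.5 = 244.5000; (r_i+r_j)·cross = 21·244.5000 = 5134.5000
edge 8: (7.5,39.5)→(2,6)  cross = 7.5·6 − 2·39.5 = -34.0000; (r_i+r_j)·cross = 9.5·-34.0000 = -323.0000
Σcross = 1019.0000 → A = |Σcross|/2 = 509.5000 mm²
Σ(r_i+r_j)·cross = 34673.6250 → first moment M = |Σ|/6 = 5778.9375
R_c = M/A = 5778.9375/509.5000 = 11.3424 mm
θ = 246° = 4.293510 rad
V = θ·R_c·A = 4.293510·11.3424·509.5000 = 24811.926 mm³

Volume = 24811.926 mm³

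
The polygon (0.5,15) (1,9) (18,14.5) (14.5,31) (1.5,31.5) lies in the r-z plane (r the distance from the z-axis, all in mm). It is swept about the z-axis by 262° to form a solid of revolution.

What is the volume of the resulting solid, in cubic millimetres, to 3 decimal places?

Volume = 11478.492 mm³

Profile (r,z), 5 vertices: (0.5,15) (1,9) (18,14.5) (14.5,31) (1.5,31.5)
edge 0: (0.5,15)→(1,9)  cross = 0.5·9 − 1·15 = -10.5000; (r_i+r_j)·cross = 1.5·-10.5000 = -15.7500
edge 1: (1,9)→(18,14.5)  cross = 1·14.5 − 18·9 = -147.5000; (r_i+r_j)·cross = 19·-147.5000 = -2802.5000
edge 2: (18,14.5)→(14.5,31)  cross = 18·31 − 14.5·14.5 = 347.7500; (r_i+r_j)·cross = 32.5·347.7500 = 11301.8750
edge 3: (14.5,31)→(1.5,31.5)  cross = 14.5·31.5 − 1.5·31 = 410.2500; (r_i+r_j)·cross = 16·410.2500 = 6564.0000
edge 4: (1.5,31.5)→(0.5,15)  cross = 1.5·15 − 0.5·31.5 = 6.7500; (r_i+r_j)·cross = 2·6.7500 = 13.5000
Σcross = 606.7500 → A = |Σcross|/2 = 303.3750 mm²
Σ(r_i+r_j)·cross = 15061.1250 → first moment M = |Σ|/6 = 2510.1875
R_c = M/A = 2510.1875/303.3750 = 8.2742 mm
θ = 262° = 4.572763 rad
V = θ·R_c·A = 4.572763·8.2742·303.3750 = 11478.492 mm³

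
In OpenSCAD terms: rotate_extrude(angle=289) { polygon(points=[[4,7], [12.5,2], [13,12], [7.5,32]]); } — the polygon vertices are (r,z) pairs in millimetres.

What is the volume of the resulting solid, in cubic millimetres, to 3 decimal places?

Profile (r,z), 4 vertices: (4,7) (12.5,2) (13,12) (7.5,32)
edge 0: (4,7)→(12.5,2)  cross = 4·2 − 12.5·7 = -79.5000; (r_i+r_j)·cross = 16.5·-79.5000 = -1311.7500
edge 1: (12.5,2)→(13,12)  cross = 12.5·12 − 13·2 = 124.0000; (r_i+r_j)·cross = 25.5·124.0000 = 3162.0000
edge 2: (13,12)→(7.5,32)  cross = 13·32 − 7.5·12 = 326.0000; (r_i+r_j)·cross = 20.5·326.0000 = 6683.0000
edge 3: (7.5,32)→(4,7)  cross = 7.5·7 − 4·32 = -75.5000; (r_i+r_j)·cross = 11.5·-75.5000 = -868.2500
Σcross = 295.0000 → A = |Σcross|/2 = 147.5000 mm²
Σ(r_i+r_j)·cross = 7665.0000 → first moment M = |Σ|/6 = 1277.5000
R_c = M/A = 1277.5000/147.5000 = 8.6610 mm
θ = 289° = 5.044002 rad
V = θ·R_c·A = 5.044002·8.6610·147.5000 = 6443.712 mm³

Volume = 6443.712 mm³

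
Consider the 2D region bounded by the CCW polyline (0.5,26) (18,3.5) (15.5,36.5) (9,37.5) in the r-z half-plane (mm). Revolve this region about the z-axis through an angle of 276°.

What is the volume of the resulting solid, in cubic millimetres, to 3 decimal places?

Profile (r,z), 4 vertices: (0.5,26) (18,3.5) (15.5,36.5) (9,37.5)
edge 0: (0.5,26)→(18,3.5)  cross = 0.5·3.5 − 18·26 = -466.2500; (r_i+r_j)·cross = 18.5·-466.2500 = -8625.6250
edge 1: (18,3.5)→(15.5,36.5)  cross = 18·36.5 − 15.5·3.5 = 602.7500; (r_i+r_j)·cross = 33.5·602.7500 = 20192.1250
edge 2: (15.5,36.5)→(9,37.5)  cross = 15.5·37.5 − 9·36.5 = 252.7500; (r_i+r_j)·cross = 24.5·252.7500 = 6192.3750
edge 3: (9,37.5)→(0.5,26)  cross = 9·26 − 0.5·37.5 = 215.2500; (r_i+r_j)·cross = 9.5·215.2500 = 2044.8750
Σcross = 604.5000 → A = |Σcross|/2 = 302.2500 mm²
Σ(r_i+r_j)·cross = 19803.7500 → first moment M = |Σ|/6 = 3300.6250
R_c = M/A = 3300.6250/302.2500 = 10.9202 mm
θ = 276° = 4.817109 rad
V = θ·R_c·A = 4.817109·10.9202·302.2500 = 15899.470 mm³

Volume = 15899.470 mm³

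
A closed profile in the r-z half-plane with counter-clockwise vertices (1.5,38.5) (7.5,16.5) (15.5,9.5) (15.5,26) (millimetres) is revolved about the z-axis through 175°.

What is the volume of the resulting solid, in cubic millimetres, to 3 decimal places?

Profile (r,z), 4 vertices: (1.5,38.5) (7.5,16.5) (15.5,9.5) (15.5,26)
edge 0: (1.5,38.5)→(7.5,16.5)  cross = 1.5·16.5 − 7.5·38.5 = -264.0000; (r_i+r_j)·cross = 9·-264.0000 = -2376.0000
edge 1: (7.5,16.5)→(15.5,9.5)  cross = 7.5·9.5 − 15.5·16.5 = -184.5000; (r_i+r_j)·cross = 23·-184.5000 = -4243.5000
edge 2: (15.5,9.5)→(15.5,26)  cross = 15.5·26 − 15.5·9.5 = 255.7500; (r_i+r_j)·cross = 31·255.7500 = 7928.2500
edge 3: (15.5,26)→(1.5,38.5)  cross = 15.5·38.5 − 1.5·26 = 557.7500; (r_i+r_j)·cross = 17·557.7500 = 9481.7500
Σcross = 365.0000 → A = |Σcross|/2 = 182.5000 mm²
Σ(r_i+r_j)·cross = 10790.5000 → first moment M = |Σ|/6 = 1798.4167
R_c = M/A = 1798.4167/182.5000 = 9.8543 mm
θ = 175° = 3.054326 rad
V = θ·R_c·A = 3.054326·9.8543·182.5000 = 5492.951 mm³

Volume = 5492.951 mm³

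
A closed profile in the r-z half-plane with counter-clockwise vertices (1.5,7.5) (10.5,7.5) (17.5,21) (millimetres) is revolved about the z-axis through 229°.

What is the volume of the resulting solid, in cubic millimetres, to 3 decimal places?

Volume = 2387.591 mm³

Profile (r,z), 3 vertices: (1.5,7.5) (10.5,7.5) (17.5,21)
edge 0: (1.5,7.5)→(10.5,7.5)  cross = 1.5·7.5 − 10.5·7.5 = -67.5000; (r_i+r_j)·cross = 12·-67.5000 = -810.0000
edge 1: (10.5,7.5)→(17.5,21)  cross = 10.5·21 − 17.5·7.5 = 89.2500; (r_i+r_j)·cross = 28·89.2500 = 2499.0000
edge 2: (17.5,21)→(1.5,7.5)  cross = 17.5·7.5 − 1.5·21 = 99.7500; (r_i+r_j)·cross = 19·99.7500 = 1895.2500
Σcross = 121.5000 → A = |Σcross|/2 = 60.7500 mm²
Σ(r_i+r_j)·cross = 3584.2500 → first moment M = |Σ|/6 = 597.3750
R_c = M/A = 597.3750/60.7500 = 9.8333 mm
θ = 229° = 3.996804 rad
V = θ·R_c·A = 3.996804·9.8333·60.7500 = 2387.591 mm³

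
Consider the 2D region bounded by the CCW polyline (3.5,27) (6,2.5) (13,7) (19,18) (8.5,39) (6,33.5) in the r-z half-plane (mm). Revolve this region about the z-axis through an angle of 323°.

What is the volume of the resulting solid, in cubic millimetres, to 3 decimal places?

Volume = 18122.053 mm³

Profile (r,z), 6 vertices: (3.5,27) (6,2.5) (13,7) (19,18) (8.5,39) (6,33.5)
edge 0: (3.5,27)→(6,2.5)  cross = 3.5·2.5 − 6·27 = -153.2500; (r_i+r_j)·cross = 9.5·-153.2500 = -1455.8750
edge 1: (6,2.5)→(13,7)  cross = 6·7 − 13·2.5 = 9.5000; (r_i+r_j)·cross = 19·9.5000 = 180.5000
edge 2: (13,7)→(19,18)  cross = 13·18 − 19·7 = 101.0000; (r_i+r_j)·cross = 32·101.0000 = 3232.0000
edge 3: (19,18)→(8.5,39)  cross = 19·39 − 8.5·18 = 588.0000; (r_i+r_j)·cross = 27.5·588.0000 = 16170.0000
edge 4: (8.5,39)→(6,33.5)  cross = 8.5·33.5 − 6·39 = 50.7500; (r_i+r_j)·cross = 14.5·50.7500 = 735.8750
edge 5: (6,33.5)→(3.5,27)  cross = 6·27 − 3.5·33.5 = 44.7500; (r_i+r_j)·cross = 9.5·44.7500 = 425.1250
Σcross = 640.7500 → A = |Σcross|/2 = 320.3750 mm²
Σ(r_i+r_j)·cross = 19287.6250 → first moment M = |Σ|/6 = 3214.6042
R_c = M/A = 3214.6042/320.3750 = 10.0339 mm
θ = 323° = 5.637413 rad
V = θ·R_c·A = 5.637413·10.0339·320.3750 = 18122.053 mm³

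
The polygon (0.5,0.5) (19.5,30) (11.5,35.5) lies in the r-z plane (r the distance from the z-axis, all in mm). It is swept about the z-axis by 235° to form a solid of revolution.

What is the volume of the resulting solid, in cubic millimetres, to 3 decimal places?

Profile (r,z), 3 vertices: (0.5,0.5) (19.5,30) (11.5,35.5)
edge 0: (0.5,0.5)→(19.5,30)  cross = 0.5·30 − 19.5·0.5 = 5.2500; (r_i+r_j)·cross = 20·5.2500 = 105.0000
edge 1: (19.5,30)→(11.5,35.5)  cross = 19.5·35.5 − 11.5·30 = 347.2500; (r_i+r_j)·cross = 31·347.2500 = 10764.7500
edge 2: (11.5,35.5)→(0.5,0.5)  cross = 11.5·0.5 − 0.5·35.5 = -12.0000; (r_i+r_j)·cross = 12·-12.0000 = -144.0000
Σcross = 340.5000 → A = |Σcross|/2 = 170.2500 mm²
Σ(r_i+r_j)·cross = 10725.7500 → first moment M = |Σ|/6 = 1787.6250
R_c = M/A = 1787.6250/170.2500 = 10.5000 mm
θ = 235° = 4.101524 rad
V = θ·R_c·A = 4.101524·10.5000·170.2500 = 7331.986 mm³

Volume = 7331.986 mm³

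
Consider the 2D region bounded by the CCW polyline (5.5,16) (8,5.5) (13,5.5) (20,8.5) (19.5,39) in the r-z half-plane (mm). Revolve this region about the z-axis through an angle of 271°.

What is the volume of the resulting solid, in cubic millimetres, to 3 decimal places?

Profile (r,z), 5 vertices: (5.5,16) (8,5.5) (13,5.5) (20,8.5) (19.5,39)
edge 0: (5.5,16)→(8,5.5)  cross = 5.5·5.5 − 8·16 = -97.7500; (r_i+r_j)·cross = 13.5·-97.7500 = -1319.6250
edge 1: (8,5.5)→(13,5.5)  cross = 8·5.5 − 13·5.5 = -27.5000; (r_i+r_j)·cross = 21·-27.5000 = -577.5000
edge 2: (13,5.5)→(20,8.5)  cross = 13·8.5 − 20·5.5 = 0.5000; (r_i+r_j)·cross = 33·0.5000 = 16.5000
edge 3: (20,8.5)→(19.5,39)  cross = 20·39 − 19.5·8.5 = 614.2500; (r_i+r_j)·cross = 39.5·614.2500 = 24262.8750
edge 4: (19.5,39)→(5.5,16)  cross = 19.5·16 − 5.5·39 = 97.5000; (r_i+r_j)·cross = 25·97.5000 = 2437.5000
Σcross = 587.0000 → A = |Σcross|/2 = 293.5000 mm²
Σ(r_i+r_j)·cross = 24819.7500 → first moment M = |Σ|/6 = 4136.6250
R_c = M/A = 4136.6250/293.5000 = 14.0941 mm
θ = 271° = 4.729842 rad
V = θ·R_c·A = 4.729842·14.0941·293.5000 = 19565.584 mm³

Volume = 19565.584 mm³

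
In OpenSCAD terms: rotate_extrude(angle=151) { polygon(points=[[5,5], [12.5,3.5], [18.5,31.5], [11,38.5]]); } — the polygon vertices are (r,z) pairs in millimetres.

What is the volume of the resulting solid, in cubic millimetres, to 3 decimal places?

Profile (r,z), 4 vertices: (5,5) (12.5,3.5) (18.5,31.5) (11,38.5)
edge 0: (5,5)→(12.5,3.5)  cross = 5·3.5 − 12.5·5 = -45.0000; (r_i+r_j)·cross = 17.5·-45.0000 = -787.5000
edge 1: (12.5,3.5)→(18.5,31.5)  cross = 12.5·31.5 − 18.5·3.5 = 329.0000; (r_i+r_j)·cross = 31·329.0000 = 10199.0000
edge 2: (18.5,31.5)→(11,38.5)  cross = 18.5·38.5 − 11·31.5 = 365.7500; (r_i+r_j)·cross = 29.5·365.7500 = 10789.6250
edge 3: (11,38.5)→(5,5)  cross = 11·5 − 5·38.5 = -137.5000; (r_i+r_j)·cross = 16·-137.5000 = -2200.0000
Σcross = 512.2500 → A = |Σcross|/2 = 256.1250 mm²
Σ(r_i+r_j)·cross = 18001.1250 → first moment M = |Σ|/6 = 3000.1875
R_c = M/A = 3000.1875/256.1250 = 11.7138 mm
θ = 151° = 2.635447 rad
V = θ·R_c·A = 2.635447·11.7138·256.1250 = 7906.836 mm³

Volume = 7906.836 mm³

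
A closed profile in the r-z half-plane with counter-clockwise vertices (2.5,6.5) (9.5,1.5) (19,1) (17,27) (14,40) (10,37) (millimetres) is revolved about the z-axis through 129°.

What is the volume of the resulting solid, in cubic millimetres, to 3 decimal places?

Volume = 10682.779 mm³

Profile (r,z), 6 vertices: (2.5,6.5) (9.5,1.5) (19,1) (17,27) (14,40) (10,37)
edge 0: (2.5,6.5)→(9.5,1.5)  cross = 2.5·1.5 − 9.5·6.5 = -58.0000; (r_i+r_j)·cross = 12·-58.0000 = -696.0000
edge 1: (9.5,1.5)→(19,1)  cross = 9.5·1 − 19·1.5 = -19.0000; (r_i+r_j)·cross = 28.5·-19.0000 = -541.5000
edge 2: (19,1)→(17,27)  cross = 19·27 − 17·1 = 496.0000; (r_i+r_j)·cross = 36·496.0000 = 17856.0000
edge 3: (17,27)→(14,40)  cross = 17·40 − 14·27 = 302.0000; (r_i+r_j)·cross = 31·302.0000 = 9362.0000
edge 4: (14,40)→(10,37)  cross = 14·37 − 10·40 = 118.0000; (r_i+r_j)·cross = 24·118.0000 = 2832.0000
edge 5: (10,37)→(2.5,6.5)  cross = 10·6.5 − 2.5·37 = -27.5000; (r_i+r_j)·cross = 12.5·-27.5000 = -343.7500
Σcross = 811.5000 → A = |Σcross|/2 = 405.7500 mm²
Σ(r_i+r_j)·cross = 28468.7500 → first moment M = |Σ|/6 = 4744.7917
R_c = M/A = 4744.7917/405.7500 = 11.6939 mm
θ = 129° = 2.251475 rad
V = θ·R_c·A = 2.251475·11.6939·405.7500 = 10682.779 mm³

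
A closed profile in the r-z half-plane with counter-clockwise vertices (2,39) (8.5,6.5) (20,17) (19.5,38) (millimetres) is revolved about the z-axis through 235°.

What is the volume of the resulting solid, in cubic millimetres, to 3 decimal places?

Profile (r,z), 4 vertices: (2,39) (8.5,6.5) (20,17) (19.5,38)
edge 0: (2,39)→(8.5,6.5)  cross = 2·6.5 − 8.5·39 = -318.5000; (r_i+r_j)·cross = 10.5·-318.5000 = -3344.2500
edge 1: (8.5,6.5)→(20,17)  cross = 8.5·17 − 20·6.5 = 14.5000; (r_i+r_j)·cross = 28.5·14.5000 = 413.2500
edge 2: (20,17)→(19.5,38)  cross = 20·38 − 19.5·17 = 428.5000; (r_i+r_j)·cross = 39.5·428.5000 = 16925.7500
edge 3: (19.5,38)→(2,39)  cross = 19.5·39 − 2·38 = 684.5000; (r_i+r_j)·cross = 21.5·684.5000 = 14716.7500
Σcross = 809.0000 → A = |Σcross|/2 = 404.5000 mm²
Σ(r_i+r_j)·cross = 28711.5000 → first moment M = |Σ|/6 = 4785.2500
R_c = M/A = 4785.2500/404.5000 = 11.8300 mm
θ = 235° = 4.101524 rad
V = θ·R_c·A = 4.101524·11.8300·404.5000 = 19626.816 mm³

Volume = 19626.816 mm³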